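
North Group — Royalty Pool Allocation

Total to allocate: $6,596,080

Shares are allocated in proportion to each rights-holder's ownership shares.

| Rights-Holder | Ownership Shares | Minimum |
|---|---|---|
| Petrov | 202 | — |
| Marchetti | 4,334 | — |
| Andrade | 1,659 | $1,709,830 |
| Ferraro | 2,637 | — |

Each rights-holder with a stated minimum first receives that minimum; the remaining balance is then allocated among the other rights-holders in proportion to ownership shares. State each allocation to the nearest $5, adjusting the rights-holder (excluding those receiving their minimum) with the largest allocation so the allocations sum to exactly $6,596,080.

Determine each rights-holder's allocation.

Fund the minimums — Andrade $1,709,830. Remaining pool $4,886,250.
Remaining pool split over remaining ownership shares 7,173: Petrov 137,602.47 → $137,600; Marchetti 2,952,322.25 → $2,952,320; Ferraro 1,796,325.28 → $1,796,325.
Rounding difference +$5 applied to Marchetti → $2,952,325.

Petrov: $137,600 · Marchetti: $2,952,325 · Andrade: $1,709,830 · Ferraro: $1,796,325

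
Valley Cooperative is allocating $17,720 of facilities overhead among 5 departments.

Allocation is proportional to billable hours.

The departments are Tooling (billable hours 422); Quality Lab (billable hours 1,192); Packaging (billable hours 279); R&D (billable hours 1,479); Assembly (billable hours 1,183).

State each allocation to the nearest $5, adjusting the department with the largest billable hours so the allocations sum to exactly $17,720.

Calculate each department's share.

Total billable hours = 4,555.
Proportional shares: Tooling 422/4,555 × $17,720 = 1,641.68; Quality Lab 1,192/4,555 × $17,720 = 4,637.15; Packaging 279/4,555 × $17,720 = 1,085.37; R&D 1,479/4,555 × $17,720 = 5,753.65; Assembly 1,183/4,555 × $17,720 = 4,602.14.
After rounding ($5): Tooling $1,640; Quality Lab $4,635; Packaging $1,085; R&D $5,755; Assembly $4,600. Sum = $17,715.
Difference $17,720 − $17,715 = +$5 applied to largest billable hours (R&D): R&D becomes $5,760.

Tooling: $1,640 · Quality Lab: $4,635 · Packaging: $1,085 · R&D: $5,760 · Assembly: $4,600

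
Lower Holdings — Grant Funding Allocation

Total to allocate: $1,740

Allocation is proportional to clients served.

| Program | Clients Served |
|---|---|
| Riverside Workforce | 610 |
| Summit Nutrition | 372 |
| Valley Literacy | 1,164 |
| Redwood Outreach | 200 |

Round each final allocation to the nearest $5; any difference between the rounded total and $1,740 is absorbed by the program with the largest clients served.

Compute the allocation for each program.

Clients served total: 610 + 372 + 1,164 + 200 = 2,346.
Pro-rata amounts: Riverside Workforce 452.43; Summit Nutrition 275.91; Valley Literacy 863.32; Redwood Outreach 148.34.
At nearest $5: Riverside Workforce $450; Summit Nutrition $275; Valley Literacy $865; Redwood Outreach $150. Sum = $1,740.
Rounded total matches; no reconciliation needed.

Riverside Workforce: $450; Summit Nutrition: $275; Valley Literacy: $865; Redwood Outreach: $150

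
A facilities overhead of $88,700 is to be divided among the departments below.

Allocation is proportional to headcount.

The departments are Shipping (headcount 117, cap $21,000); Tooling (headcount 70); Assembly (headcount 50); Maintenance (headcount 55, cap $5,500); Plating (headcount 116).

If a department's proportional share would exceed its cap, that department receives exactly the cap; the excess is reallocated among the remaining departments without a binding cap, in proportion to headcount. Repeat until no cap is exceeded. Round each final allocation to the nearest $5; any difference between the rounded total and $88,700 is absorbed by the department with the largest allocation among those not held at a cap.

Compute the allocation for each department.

Shipping: $21,000 · Tooling: $18,450 · Assembly: $13,180 · Maintenance: $5,500 · Plating: $30,570

Total headcount = 408.
Unconstrained shares: Shipping 25,436.03; Tooling 15,218.14; Assembly 10,870.10; Maintenance 11,957.11; Plating 25,218.63.
Cap binds for Shipping ($21,000), Maintenance ($5,500); remaining pool $62,200 reallocated over remaining headcount 236.
Remaining shares: Tooling 18,449.15 → $18,450; Assembly 13,177.97 → $13,180; Plating 30,572.88 → $30,575.
Rounding difference −$5 applied to Plating → $30,570.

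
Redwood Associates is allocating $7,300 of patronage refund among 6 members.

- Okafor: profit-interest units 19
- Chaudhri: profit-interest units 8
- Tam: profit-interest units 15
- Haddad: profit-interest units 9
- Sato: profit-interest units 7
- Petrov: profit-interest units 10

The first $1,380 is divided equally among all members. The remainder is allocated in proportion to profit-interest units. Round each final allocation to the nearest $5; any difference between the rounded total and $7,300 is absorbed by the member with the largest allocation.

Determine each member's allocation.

Okafor: $1,885 | Chaudhri: $925 | Tam: $1,535 | Haddad: $1,015 | Sato: $840 | Petrov: $1,100

$1,380 shared equally gives $230 per member.
Remainder $5,920 by profit-interest units (total 68): Okafor 1,654.12 → $1,655; Chaudhri 696.47 → $695; Tam 1,305.88 → $1,305; Haddad 783.53 → $785; Sato 609.41 → $610; Petrov 870.59 → $870.
Totals: Okafor $230 + $1,655 = $1,885; Chaudhri $230 + $695 = $925; Tam $230 + $1,305 = $1,535; Haddad $230 + $785 = $1,015; Sato $230 + $610 = $840; Petrov $230 + $870 = $1,100.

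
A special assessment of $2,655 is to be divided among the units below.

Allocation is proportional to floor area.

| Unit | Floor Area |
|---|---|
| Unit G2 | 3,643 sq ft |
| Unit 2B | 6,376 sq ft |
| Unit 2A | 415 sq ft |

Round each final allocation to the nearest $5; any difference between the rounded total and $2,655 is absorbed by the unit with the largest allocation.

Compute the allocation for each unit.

Floor area total: 10,434.
Proportional shares: Unit G2 3,643/10,434 × $2,655 = 926.99; Unit 2B 6,376/10,434 × $2,655 = 1,622.42; Unit 2A 415/10,434 × $2,655 = 105.60.
At nearest $5: Unit G2 $925; Unit 2B $1,620; Unit 2A $105. Sum = $2,650.
Difference $2,655 − $2,650 = +$5 applied to largest allocation (Unit 2B): Unit 2B becomes $1,625.

Unit G2: $925 | Unit 2B: $1,625 | Unit 2A: $105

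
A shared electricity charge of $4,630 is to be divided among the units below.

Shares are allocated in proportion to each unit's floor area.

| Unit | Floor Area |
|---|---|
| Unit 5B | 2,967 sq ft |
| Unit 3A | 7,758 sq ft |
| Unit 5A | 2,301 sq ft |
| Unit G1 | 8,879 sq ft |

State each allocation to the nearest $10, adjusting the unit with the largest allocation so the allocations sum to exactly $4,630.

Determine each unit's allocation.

Combined floor area = 21,905.
Raw shares: Unit 5B 2,967/21,905 × $4,630 = 627.13; Unit 3A 7,758/21,905 × $4,630 = 1,639.79; Unit 5A 2,301/21,905 × $4,630 = 486.36; Unit G1 8,879/21,905 × $4,630 = 1,876.73.
At nearest $10: Unit 5B $630; Unit 3A $1,640; Unit 5A $490; Unit G1 $1,880. Sum = $4,640.
Difference $4,630 − $4,640 = −$10 applied to largest allocation (Unit G1): Unit G1 becomes $1,870.

Unit 5B: $630 | Unit 3A: $1,640 | Unit 5A: $490 | Unit G1: $1,870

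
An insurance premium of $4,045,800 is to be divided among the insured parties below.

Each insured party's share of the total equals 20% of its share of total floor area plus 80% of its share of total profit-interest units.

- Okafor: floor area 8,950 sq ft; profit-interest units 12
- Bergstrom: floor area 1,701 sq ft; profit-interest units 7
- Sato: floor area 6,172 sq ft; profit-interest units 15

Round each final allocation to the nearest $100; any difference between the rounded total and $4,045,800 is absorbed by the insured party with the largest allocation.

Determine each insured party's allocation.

Okafor: $1,572,800 | Bergstrom: $748,200 | Sato: $1,724,800

Totals — floor area 16,823, profit-interest units 34.
Combined weights (20% floor area + 80% profit-interest units): Okafor 0.3888; Bergstrom 0.1849; Sato 0.4263.
Proportional shares: Okafor 1,572,824.54; Bergstrom 748,182.50; Sato 1,724,792.96.
Rounded to nearest $100: Okafor $1,572,800; Bergstrom $748,200; Sato $1,724,800. Sum = $4,045,800.
Sum already equals the total — no adjustment.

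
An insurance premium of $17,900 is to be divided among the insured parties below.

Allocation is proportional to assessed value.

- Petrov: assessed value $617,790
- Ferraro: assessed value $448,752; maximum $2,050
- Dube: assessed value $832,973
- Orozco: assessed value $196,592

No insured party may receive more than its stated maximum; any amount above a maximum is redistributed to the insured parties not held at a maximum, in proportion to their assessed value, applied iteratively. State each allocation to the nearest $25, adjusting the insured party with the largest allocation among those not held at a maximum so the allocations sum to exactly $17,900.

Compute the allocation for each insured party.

Petrov: $5,950; Ferraro: $2,050; Dube: $8,000; Orozco: $1,900

Total assessed value = 2,096,107.
Proportional shares (ignoring caps): Petrov 5,275.70; Ferraro 3,832.18; Dube 7,113.29; Orozco 1,678.82.
Cap binds for Ferraro ($2,050); residual $15,850 reallocated over remaining assessed value 1,647,355.
Remaining shares: Petrov 5,944.06 → $5,950; Dube 8,014.44 → $8,025; Orozco 1,891.51 → $1,900.
Rounding difference −$25 applied to Dube → $8,000.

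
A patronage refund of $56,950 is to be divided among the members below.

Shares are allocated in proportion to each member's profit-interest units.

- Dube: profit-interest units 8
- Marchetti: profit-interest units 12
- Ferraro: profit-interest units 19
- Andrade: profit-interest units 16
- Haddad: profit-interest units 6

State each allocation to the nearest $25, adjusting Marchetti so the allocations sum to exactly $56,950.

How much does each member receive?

Dube: $7,475 · Marchetti: $11,175 · Ferraro: $17,750 · Andrade: $14,950 · Haddad: $5,600

Combined profit-interest units = 61.
Raw shares: Dube 8/61 × $56,950 = 7,468.85; Marchetti 12/61 × $56,950 = 11,203.28; Ferraro 19/61 × $56,950 = 17,738.52; Andrade 16/61 × $56,950 = 14,937.70; Haddad 6/61 × $56,950 = 5,601.64.
After rounding ($25): Dube $7,475; Marchetti $11,200; Ferraro $17,750; Andrade $14,950; Haddad $5,600. Sum = $56,975.
Difference $56,950 − $56,975 = −$25 applied to Marchetti: Marchetti becomes $11,175.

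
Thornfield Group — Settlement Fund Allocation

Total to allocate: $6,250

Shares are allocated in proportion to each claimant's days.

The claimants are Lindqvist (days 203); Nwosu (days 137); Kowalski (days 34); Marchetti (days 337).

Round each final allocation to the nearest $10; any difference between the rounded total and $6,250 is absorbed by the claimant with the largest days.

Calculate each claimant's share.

Days total: 711.
Pro-rata amounts: Lindqvist 203/711 × $6,250 = 1,784.46; Nwosu 137/711 × $6,250 = 1,204.29; Kowalski 34/711 × $6,250 = 298.87; Marchetti 337/711 × $6,250 = 2,962.38.
After rounding ($10): Lindqvist $1,780; Nwosu $1,200; Kowalski $300; Marchetti $2,960. Sum = $6,240.
Difference $6,250 − $6,240 = +$10 applied to largest days (Marchetti): Marchetti becomes $2,970.

Lindqvist: $1,780; Nwosu: $1,200; Kowalski: $300; Marchetti: $2,970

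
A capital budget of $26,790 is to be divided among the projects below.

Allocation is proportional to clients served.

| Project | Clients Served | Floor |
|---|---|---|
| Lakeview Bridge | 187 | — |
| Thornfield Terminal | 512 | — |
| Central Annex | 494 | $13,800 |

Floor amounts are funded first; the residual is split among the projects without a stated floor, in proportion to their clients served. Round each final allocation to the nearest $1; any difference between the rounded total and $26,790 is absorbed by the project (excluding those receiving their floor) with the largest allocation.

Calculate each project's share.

Lakeview Bridge: $3,475; Thornfield Terminal: $9,515; Central Annex: $13,800

Guaranteed amounts: Central Annex $13,800. Balance $12,990.
Balance split over remaining clients served 699: Lakeview Bridge 3,475.15 → $3,475; Thornfield Terminal 9,514.85 → $9,515.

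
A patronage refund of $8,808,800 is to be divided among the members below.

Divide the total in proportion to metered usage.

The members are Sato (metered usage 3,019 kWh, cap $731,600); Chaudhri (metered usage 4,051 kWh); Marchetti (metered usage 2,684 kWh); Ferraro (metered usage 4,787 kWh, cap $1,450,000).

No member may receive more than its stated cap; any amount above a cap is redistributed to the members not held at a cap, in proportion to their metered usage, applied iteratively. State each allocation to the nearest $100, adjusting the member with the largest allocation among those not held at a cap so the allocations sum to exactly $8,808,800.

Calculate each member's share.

Sum of metered usage: 14,541.
Pro-rata shares before constraints: Sato 1,828,881.59; Chaudhri 2,454,057.41; Marchetti 1,625,941.76; Ferraro 2,899,919.24.
Capped: Sato ($731,600), Ferraro ($1,450,000); remaining pool $6,627,200 reallocated over remaining metered usage 6,735.
Remaining shares: Chaudhri 3,986,159.94 → $3,986,200; Marchetti 2,641,040.06 → $2,641,000.

Sato: $731,600; Chaudhri: $3,986,200; Marchetti: $2,641,000; Ferraro: $1,450,000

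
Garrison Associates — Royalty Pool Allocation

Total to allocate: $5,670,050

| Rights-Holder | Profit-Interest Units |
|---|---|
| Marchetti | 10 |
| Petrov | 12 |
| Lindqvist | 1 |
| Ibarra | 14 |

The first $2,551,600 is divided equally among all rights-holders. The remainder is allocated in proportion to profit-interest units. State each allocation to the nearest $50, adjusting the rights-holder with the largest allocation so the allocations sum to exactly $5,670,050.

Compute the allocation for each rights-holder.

Marchetti: $1,480,700; Petrov: $1,649,300; Lindqvist: $722,200; Ibarra: $1,817,850

$2,551,600 shared equally gives $637,900 per rights-holder.
Remainder $3,118,450 by profit-interest units (total 37): Marchetti 842,824.32 → $842,800; Petrov 1,011,389.19 → $1,011,400; Lindqvist 84,282.43 → $84,300; Ibarra 1,179,954.05 → $1,179,950.
Totals: Marchetti $637,900 + $842,800 = $1,480,700; Petrov $637,900 + $1,011,400 = $1,649,300; Lindqvist $637,900 + $84,300 = $722,200; Ibarra $637,900 + $1,179,950 = $1,817,850.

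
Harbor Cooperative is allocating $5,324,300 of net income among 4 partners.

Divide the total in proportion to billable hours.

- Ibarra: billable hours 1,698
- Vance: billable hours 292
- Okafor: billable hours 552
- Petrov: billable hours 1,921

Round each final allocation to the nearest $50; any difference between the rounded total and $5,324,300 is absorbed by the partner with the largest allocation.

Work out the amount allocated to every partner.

Ibarra: $2,025,700; Vance: $348,350; Okafor: $658,550; Petrov: $2,291,700

Sum of billable hours: 4,463.
Pro-rata amounts: Ibarra 1,698/4,463 × $5,324,300 = 2,025,691.55; Vance 292/4,463 × $5,324,300 = 348,352.14; Okafor 552/4,463 × $5,324,300 = 658,528.70; Petrov 1,921/4,463 × $5,324,300 = 2,291,727.60.
After rounding ($50): Ibarra $2,025,700; Vance $348,350; Okafor $658,550; Petrov $2,291,750. Sum = $5,324,350.
Difference $5,324,300 − $5,324,350 = −$50 applied to largest allocation (Petrov): Petrov becomes $2,291,700.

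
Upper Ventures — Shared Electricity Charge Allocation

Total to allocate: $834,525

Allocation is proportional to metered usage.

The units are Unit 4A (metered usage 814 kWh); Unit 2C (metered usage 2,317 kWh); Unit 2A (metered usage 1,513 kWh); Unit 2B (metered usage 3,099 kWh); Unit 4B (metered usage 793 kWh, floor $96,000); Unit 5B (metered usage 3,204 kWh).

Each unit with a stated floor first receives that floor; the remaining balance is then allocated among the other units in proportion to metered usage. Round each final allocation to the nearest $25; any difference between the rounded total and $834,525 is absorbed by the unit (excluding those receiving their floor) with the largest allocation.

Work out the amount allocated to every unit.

Unit 4A: $54,925 | Unit 2C: $156,325 | Unit 2A: $102,075 | Unit 2B: $209,075 | Unit 4B: $96,000 | Unit 5B: $216,125

Fund the minimums — Unit 4B $96,000. Residual $738,525.
Residual split over remaining metered usage 10,947: Unit 4A 54,915.44 → $54,925; Unit 2C 156,313.37 → $156,325; Unit 2A 102,072.56 → $102,075; Unit 2B 209,069.97 → $209,075; Unit 5B 216,153.66 → $216,150.
Rounding difference −$25 applied to Unit 5B → $216,125.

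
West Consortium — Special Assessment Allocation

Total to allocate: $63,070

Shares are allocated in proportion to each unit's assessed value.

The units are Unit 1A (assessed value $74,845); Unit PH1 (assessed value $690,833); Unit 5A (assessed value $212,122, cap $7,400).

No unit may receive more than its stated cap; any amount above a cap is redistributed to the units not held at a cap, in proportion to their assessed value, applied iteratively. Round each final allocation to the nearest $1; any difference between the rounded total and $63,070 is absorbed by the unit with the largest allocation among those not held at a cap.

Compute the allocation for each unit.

Total assessed value = 977,800.
Proportional shares (ignoring caps): Unit 1A 4,827.65; Unit PH1 44,560.07; Unit 5A 13,682.28.
Held at cap: Unit 5A ($7,400); balance $55,670 reallocated over remaining assessed value 765,678.
Redistributed shares: Unit 1A 5,441.74 → $5,442; Unit PH1 50,228.26 → $50,228.

Unit 1A: $5,442; Unit PH1: $50,228; Unit 5A: $7,400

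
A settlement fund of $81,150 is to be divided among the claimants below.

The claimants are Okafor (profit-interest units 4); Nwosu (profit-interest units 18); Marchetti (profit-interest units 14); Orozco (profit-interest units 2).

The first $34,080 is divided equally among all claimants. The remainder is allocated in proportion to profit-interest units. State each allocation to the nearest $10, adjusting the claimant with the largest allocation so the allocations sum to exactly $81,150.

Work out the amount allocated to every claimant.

$34,080 shared equally gives $8,520 per claimant.
Remainder $47,070 by profit-interest units (total 38): Okafor 4,954.74 → $4,950; Nwosu 22,296.32 → $22,300; Marchetti 17,341.58 → $17,340; Orozco 2,477.37 → $2,480.
Totals: Okafor $8,520 + $4,950 = $13,470; Nwosu $8,520 + $22,300 = $30,820; Marchetti $8,520 + $17,340 = $25,860; Orozco $8,520 + $2,480 = $11,000.

Okafor: $13,470; Nwosu: $30,820; Marchetti: $25,860; Orozco: $11,000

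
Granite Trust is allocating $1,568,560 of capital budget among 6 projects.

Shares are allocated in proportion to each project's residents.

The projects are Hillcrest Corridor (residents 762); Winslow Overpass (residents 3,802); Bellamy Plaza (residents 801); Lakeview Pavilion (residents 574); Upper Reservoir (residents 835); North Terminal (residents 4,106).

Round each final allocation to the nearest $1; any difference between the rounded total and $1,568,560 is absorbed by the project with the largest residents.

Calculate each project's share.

Total residents = 10,880.
Pro-rata amounts: Hillcrest Corridor 762/10,880 × $1,568,560 = 109,856.87; Winslow Overpass 3,802/10,880 × $1,568,560 = 548,130.99; Bellamy Plaza 801/10,880 × $1,568,560 = 115,479.46; Lakeview Pavilion 574/10,880 × $1,568,560 = 82,753.07; Upper Reservoir 835/10,880 × $1,568,560 = 120,381.21; North Terminal 4,106/10,880 × $1,568,560 = 591,958.40.
After rounding ($1): Hillcrest Corridor $109,857; Winslow Overpass $548,131; Bellamy Plaza $115,479; Lakeview Pavilion $82,753; Upper Reservoir $120,381; North Terminal $591,958. Sum = $1,568,559.
Difference $1,568,560 − $1,568,559 = +$1 applied to largest residents (North Terminal): North Terminal becomes $591,959.

Hillcrest Corridor: $109,857 · Winslow Overpass: $548,131 · Bellamy Plaza: $115,479 · Lakeview Pavilion: $82,753 · Upper Reservoir: $120,381 · North Terminal: $591,959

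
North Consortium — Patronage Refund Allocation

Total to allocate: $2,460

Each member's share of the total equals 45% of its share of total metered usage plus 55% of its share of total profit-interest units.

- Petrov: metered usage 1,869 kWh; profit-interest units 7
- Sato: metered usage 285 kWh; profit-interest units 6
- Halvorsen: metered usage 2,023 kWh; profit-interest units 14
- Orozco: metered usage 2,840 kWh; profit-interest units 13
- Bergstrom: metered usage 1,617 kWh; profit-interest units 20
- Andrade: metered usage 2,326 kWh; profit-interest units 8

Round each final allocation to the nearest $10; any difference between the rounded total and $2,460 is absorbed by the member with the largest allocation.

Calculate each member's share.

Totals — metered usage 10,960, profit-interest units 68.
Composite weights (45% metered usage + 55% profit-interest units): Petrov 0.1334; Sato 0.0602; Halvorsen 0.1963; Orozco 0.2218; Bergstrom 0.2282; Andrade 0.1602.
Raw shares: Petrov 328.06; Sato 148.17; Halvorsen 482.89; Orozco 545.51; Bergstrom 561.26; Andrade 394.11.
Rounded to nearest $10: Petrov $330; Sato $150; Halvorsen $480; Orozco $550; Bergstrom $560; Andrade $390. Sum = $2,460.
Sum already equals the total — no adjustment.

Petrov: $330; Sato: $150; Halvorsen: $480; Orozco: $550; Bergstrom: $560; Andrade: $390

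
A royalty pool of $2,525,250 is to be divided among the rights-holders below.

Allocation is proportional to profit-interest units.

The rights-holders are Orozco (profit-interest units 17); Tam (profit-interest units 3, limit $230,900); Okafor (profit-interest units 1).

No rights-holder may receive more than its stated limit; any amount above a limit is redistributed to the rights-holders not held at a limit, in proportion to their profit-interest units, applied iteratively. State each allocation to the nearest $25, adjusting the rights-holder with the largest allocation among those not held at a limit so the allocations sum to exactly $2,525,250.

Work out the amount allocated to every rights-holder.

Orozco: $2,166,875 | Tam: $230,900 | Okafor: $127,475

Profit-interest units total: 21.
Pro-rata shares before constraints: Orozco 2,044,250.00; Tam 360,750.00; Okafor 120,250.00.
Cap binds for Tam ($230,900); residual $2,294,350 reallocated over remaining profit-interest units 18.
Remaining shares: Orozco 2,166,886.11 → $2,166,875; Okafor 127,463.89 → $127,475.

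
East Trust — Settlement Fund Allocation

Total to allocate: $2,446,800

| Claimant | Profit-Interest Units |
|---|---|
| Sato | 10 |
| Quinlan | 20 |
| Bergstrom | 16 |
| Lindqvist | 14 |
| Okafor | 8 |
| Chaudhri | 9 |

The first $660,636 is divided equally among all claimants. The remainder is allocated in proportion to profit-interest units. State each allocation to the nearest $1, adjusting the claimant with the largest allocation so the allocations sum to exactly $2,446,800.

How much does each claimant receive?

$660,636 shared equally gives $110,106 per claimant.
Remainder $1,786,164 by profit-interest units (total 77): Sato 231,969.35 → $231,969; Quinlan 463,938.70 → $463,939; Bergstrom 371,150.96 → $371,151; Lindqvist 324,757.09 → $324,757; Okafor 185,575.48 → $185,575; Chaudhri 208,772.42 → $208,772.
Rounding difference +$1 on remainder applied to Quinlan.
Totals: Sato $110,106 + $231,969 = $342,075; Quinlan $110,106 + $463,940 = $574,046; Bergstrom $110,106 + $371,151 = $481,257; Lindqvist $110,106 + $324,757 = $434,863; Okafor $110,106 + $185,575 = $295,681; Chaudhri $110,106 + $208,772 = $318,878.

Sato: $342,075 · Quinlan: $574,046 · Bergstrom: $481,257 · Lindqvist: $434,863 · Okafor: $295,681 · Chaudhri: $318,878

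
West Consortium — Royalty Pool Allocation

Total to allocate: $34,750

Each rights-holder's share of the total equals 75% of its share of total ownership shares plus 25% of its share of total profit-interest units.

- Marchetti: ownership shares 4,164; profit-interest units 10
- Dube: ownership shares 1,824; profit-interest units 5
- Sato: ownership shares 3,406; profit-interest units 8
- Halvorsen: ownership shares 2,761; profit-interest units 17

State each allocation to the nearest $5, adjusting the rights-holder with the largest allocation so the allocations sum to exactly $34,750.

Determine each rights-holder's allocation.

Marchetti: $11,105 | Dube: $4,995 | Sato: $9,040 | Halvorsen: $9,610

Ownership shares total 12,155; profit-interest units total 40.
Composite weights (75% ownership shares + 25% profit-interest units): Marchetti 0.3194; Dube 0.1438; Sato 0.2602; Halvorsen 0.2766.
Pro-rata amounts: Marchetti 11,100.24; Dube 4,996.92; Sato 9,040.57; Halvorsen 9,612.27.
Rounded to nearest $5: Marchetti $11,100; Dube $4,995; Sato $9,040; Halvorsen $9,610. Sum = $34,745.
Difference $34,750 − $34,745 = +$5 applied to largest allocation (Marchetti): Marchetti becomes $11,105.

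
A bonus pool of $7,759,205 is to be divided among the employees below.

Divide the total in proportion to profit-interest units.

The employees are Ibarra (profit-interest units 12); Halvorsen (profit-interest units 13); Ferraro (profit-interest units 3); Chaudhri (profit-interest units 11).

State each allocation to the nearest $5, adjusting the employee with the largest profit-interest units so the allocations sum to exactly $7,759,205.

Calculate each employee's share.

Ibarra: $2,387,450 | Halvorsen: $2,586,400 | Ferraro: $596,860 | Chaudhri: $2,188,495

Sum of profit-interest units: 12 + 13 + 3 + 11 = 39.
Unrounded shares: Ibarra 2,387,447.69; Halvorsen 2,586,401.67; Ferraro 596,861.92; Chaudhri 2,188,493.72.
After rounding ($5): Ibarra $2,387,450; Halvorsen $2,586,400; Ferraro $596,860; Chaudhri $2,188,495. Sum = $7,759,205.
No rounding difference to absorb.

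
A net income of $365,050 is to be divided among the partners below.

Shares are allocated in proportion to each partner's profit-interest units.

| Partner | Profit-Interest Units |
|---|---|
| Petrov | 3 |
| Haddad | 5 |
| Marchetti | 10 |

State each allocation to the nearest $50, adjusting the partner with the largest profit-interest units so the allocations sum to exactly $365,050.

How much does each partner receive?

Petrov: $60,850 | Haddad: $101,400 | Marchetti: $202,800

Profit-interest units total: 3 + 5 + 10 = 18.
Raw shares: Petrov 60,841.67; Haddad 101,402.78; Marchetti 202,805.56.
After rounding ($50): Petrov $60,850; Haddad $101,400; Marchetti $202,800. Sum = $365,050.
Rounded total matches; no reconciliation needed.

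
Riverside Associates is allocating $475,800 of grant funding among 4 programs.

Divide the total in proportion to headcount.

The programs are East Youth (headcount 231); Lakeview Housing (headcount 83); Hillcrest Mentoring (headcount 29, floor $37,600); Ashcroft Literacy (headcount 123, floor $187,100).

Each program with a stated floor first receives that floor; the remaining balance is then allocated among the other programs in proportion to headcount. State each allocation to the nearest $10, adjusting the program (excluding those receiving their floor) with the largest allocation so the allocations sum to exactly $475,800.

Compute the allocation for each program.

Minimums first: Hillcrest Mentoring $37,600; Ashcroft Literacy $187,100. Remaining pool $251,100.
Remaining pool split over remaining headcount 314: East Youth 184,726.43 → $184,730; Lakeview Housing 66,373.57 → $66,370.

East Youth: $184,730 · Lakeview Housing: $66,370 · Hillcrest Mentoring: $37,600 · Ashcroft Literacy: $187,100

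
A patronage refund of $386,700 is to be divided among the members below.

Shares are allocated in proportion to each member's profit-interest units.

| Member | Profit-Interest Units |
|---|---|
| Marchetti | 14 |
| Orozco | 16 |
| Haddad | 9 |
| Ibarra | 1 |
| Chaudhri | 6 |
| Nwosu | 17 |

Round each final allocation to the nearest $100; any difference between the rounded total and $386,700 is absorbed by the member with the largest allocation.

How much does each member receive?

Profit-interest units total: 63.
Raw shares: Marchetti 14/63 × $386,700 = 85,933.33; Orozco 16/63 × $386,700 = 98,209.52; Haddad 9/63 × $386,700 = 55,242.86; Ibarra 1/63 × $386,700 = 6,138.10; Chaudhri 6/63 × $386,700 = 36,828.57; Nwosu 17/63 × $386,700 = 104,347.62.
After rounding ($100): Marchetti $85,900; Orozco $98,200; Haddad $55,200; Ibarra $6,100; Chaudhri $36,800; Nwosu $104,300. Sum = $386,500.
Difference $386,700 − $386,500 = +$200 applied to largest allocation (Nwosu): Nwosu becomes $104,500.

Marchetti: $85,900 · Orozco: $98,200 · Haddad: $55,200 · Ibarra: $6,100 · Chaudhri: $36,800 · Nwosu: $104,500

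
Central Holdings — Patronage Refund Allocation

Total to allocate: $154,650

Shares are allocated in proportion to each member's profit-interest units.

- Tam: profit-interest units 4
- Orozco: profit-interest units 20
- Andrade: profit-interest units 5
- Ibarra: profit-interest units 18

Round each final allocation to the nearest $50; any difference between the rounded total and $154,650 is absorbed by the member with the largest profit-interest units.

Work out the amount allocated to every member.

Combined profit-interest units = 4 + 20 + 5 + 18 = 47.
Proportional shares: Tam 13,161.70; Orozco 65,808.51; Andrade 16,452.13; Ibarra 59,227.66.
At nearest $50: Tam $13,150; Orozco $65,800; Andrade $16,450; Ibarra $59,250. Sum = $154,650.
Rounded total matches; no reconciliation needed.

Tam: $13,150 · Orozco: $65,800 · Andrade: $16,450 · Ibarra: $59,250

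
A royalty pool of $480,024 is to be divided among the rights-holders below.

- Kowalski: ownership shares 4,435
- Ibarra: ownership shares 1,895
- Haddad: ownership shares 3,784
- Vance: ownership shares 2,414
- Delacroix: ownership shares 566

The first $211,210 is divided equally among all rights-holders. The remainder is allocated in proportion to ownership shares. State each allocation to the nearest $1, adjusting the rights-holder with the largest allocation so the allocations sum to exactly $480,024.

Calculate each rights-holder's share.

Kowalski: $133,290; Ibarra: $81,146; Haddad: $119,926; Vance: $91,800; Delacroix: $53,862

First tranche $211,210 split equally: $42,242 each.
Remainder $268,814 by ownership shares (total 13,094): Kowalski 91,048.58 → $91,049; Ibarra 38,903.51 → $38,904; Haddad 77,683.84 → $77,684; Vance 49,558.35 → $49,558; Delacroix 11,619.73 → $11,620.
Rounding difference −$1 on remainder applied to Kowalski.
Totals: Kowalski $42,242 + $91,048 = $133,290; Ibarra $42,242 + $38,904 = $81,146; Haddad $42,242 + $77,684 = $119,926; Vance $42,242 + $49,558 = $91,800; Delacroix $42,242 + $11,620 = $53,862.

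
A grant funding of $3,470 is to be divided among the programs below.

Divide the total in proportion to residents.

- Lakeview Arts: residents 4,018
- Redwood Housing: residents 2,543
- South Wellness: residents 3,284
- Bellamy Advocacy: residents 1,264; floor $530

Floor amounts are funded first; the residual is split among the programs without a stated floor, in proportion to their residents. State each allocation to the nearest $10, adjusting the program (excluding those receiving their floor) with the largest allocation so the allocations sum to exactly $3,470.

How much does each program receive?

Lakeview Arts: $1,200 | Redwood Housing: $760 | South Wellness: $980 | Bellamy Advocacy: $530

Guaranteed amounts: Bellamy Advocacy $530. Residual $2,940.
Residual split over remaining residents 9,845: Lakeview Arts 1,199.89 → $1,200; Redwood Housing 759.41 → $760; South Wellness 980.70 → $980.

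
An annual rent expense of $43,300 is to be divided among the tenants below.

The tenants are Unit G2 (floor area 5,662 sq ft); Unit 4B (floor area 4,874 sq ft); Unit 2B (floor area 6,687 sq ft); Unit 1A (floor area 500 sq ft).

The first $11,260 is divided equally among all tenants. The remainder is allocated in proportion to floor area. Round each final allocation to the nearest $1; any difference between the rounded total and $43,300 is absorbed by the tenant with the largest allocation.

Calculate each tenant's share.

Unit G2: $13,051; Unit 4B: $11,626; Unit 2B: $14,904; Unit 1A: $3,719

First tranche $11,260 split equally: $2,815 each.
Remainder $32,040 by floor area (total 17,723): Unit G2 10,235.88 → $10,236; Unit 4B 8,811.32 → $8,811; Unit 2B 12,088.89 → $12,089; Unit 1A 903.91 → $904.
Totals: Unit G2 $2,815 + $10,236 = $13,051; Unit 4B $2,815 + $8,811 = $11,626; Unit 2B $2,815 + $12,089 = $14,904; Unit 1A $2,815 + $904 = $3,719.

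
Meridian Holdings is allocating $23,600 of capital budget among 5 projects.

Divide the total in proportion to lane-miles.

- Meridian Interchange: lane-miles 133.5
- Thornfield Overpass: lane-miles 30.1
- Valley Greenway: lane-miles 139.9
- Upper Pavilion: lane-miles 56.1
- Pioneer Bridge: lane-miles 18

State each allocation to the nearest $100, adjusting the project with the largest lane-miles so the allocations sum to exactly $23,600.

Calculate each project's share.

Combined lane-miles = 377.6.
Unrounded shares: Meridian Interchange 133.5/377.6 × $23,600 = 8,343.75; Thornfield Overpass 30.1/377.6 × $23,600 = 1,881.25; Valley Greenway 139.9/377.6 × $23,600 = 8,743.75; Upper Pavilion 56.1/377.6 × $23,600 = 3,506.25; Pioneer Bridge 18/377.6 × $23,600 = 1,125.00.
After rounding ($100): Meridian Interchange $8,300; Thornfield Overpass $1,900; Valley Greenway $8,700; Upper Pavilion $3,500; Pioneer Bridge $1,100. Sum = $23,500.
Difference $23,600 − $23,500 = +$100 applied to largest lane-miles (Valley Greenway): Valley Greenway becomes $8,800.

Meridian Interchange: $8,300 | Thornfield Overpass: $1,900 | Valley Greenway: $8,800 | Upper Pavilion: $3,500 | Pioneer Bridge: $1,100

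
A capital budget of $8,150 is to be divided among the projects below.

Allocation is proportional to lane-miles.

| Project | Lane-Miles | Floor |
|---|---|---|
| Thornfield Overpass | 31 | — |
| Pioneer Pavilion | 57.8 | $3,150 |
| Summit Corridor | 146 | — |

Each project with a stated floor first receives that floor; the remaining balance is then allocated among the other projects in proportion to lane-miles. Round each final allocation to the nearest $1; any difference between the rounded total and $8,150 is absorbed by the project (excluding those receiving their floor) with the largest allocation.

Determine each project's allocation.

Thornfield Overpass: $876 · Pioneer Pavilion: $3,150 · Summit Corridor: $4,124

Guaranteed amounts: Pioneer Pavilion $3,150. Residual $5,000.
Residual split over remaining lane-miles 177: Thornfield Overpass 875.71 → $876; Summit Corridor 4,124.29 → $4,124.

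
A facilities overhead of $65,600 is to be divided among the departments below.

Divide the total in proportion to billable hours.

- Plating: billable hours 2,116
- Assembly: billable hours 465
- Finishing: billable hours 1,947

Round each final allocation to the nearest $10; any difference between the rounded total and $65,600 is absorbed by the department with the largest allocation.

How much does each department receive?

Plating: $30,650 · Assembly: $6,740 · Finishing: $28,210

Combined billable hours = 4,528.
Unrounded shares: Plating 2,116/4,528 × $65,600 = 30,655.83; Assembly 465/4,528 × $65,600 = 6,736.75; Finishing 1,947/4,528 × $65,600 = 28,207.42.
At nearest $10: Plating $30,660; Assembly $6,740; Finishing $28,210. Sum = $65,610.
Difference $65,600 − $65,610 = −$10 applied to largest allocation (Plating): Plating becomes $30,650.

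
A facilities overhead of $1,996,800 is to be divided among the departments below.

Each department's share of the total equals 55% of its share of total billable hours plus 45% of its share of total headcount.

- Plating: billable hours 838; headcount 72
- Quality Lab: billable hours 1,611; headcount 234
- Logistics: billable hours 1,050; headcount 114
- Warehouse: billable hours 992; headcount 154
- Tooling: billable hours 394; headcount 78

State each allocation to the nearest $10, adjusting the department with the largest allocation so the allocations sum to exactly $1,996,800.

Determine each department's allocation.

Plating: $287,630 · Quality Lab: $684,660 · Logistics: $393,170 · Warehouse: $435,260 · Tooling: $196,080

Totals — billable hours 4,885, headcount 652.
Composite weights (55% billable hours + 45% headcount): Plating 0.1440; Quality Lab 0.3429; Logistics 0.1969; Warehouse 0.2180; Tooling 0.0982.
Raw shares: Plating 287,625.67; Quality Lab 684,672.47; Logistics 393,169.96; Warehouse 435,256.85; Tooling 196,075.06.
After rounding ($10): Plating $287,630; Quality Lab $684,670; Logistics $393,170; Warehouse $435,260; Tooling $196,080. Sum = $1,996,810.
Difference $1,996,800 − $1,996,810 = −$10 applied to largest allocation (Quality Lab): Quality Lab becomes $684,660.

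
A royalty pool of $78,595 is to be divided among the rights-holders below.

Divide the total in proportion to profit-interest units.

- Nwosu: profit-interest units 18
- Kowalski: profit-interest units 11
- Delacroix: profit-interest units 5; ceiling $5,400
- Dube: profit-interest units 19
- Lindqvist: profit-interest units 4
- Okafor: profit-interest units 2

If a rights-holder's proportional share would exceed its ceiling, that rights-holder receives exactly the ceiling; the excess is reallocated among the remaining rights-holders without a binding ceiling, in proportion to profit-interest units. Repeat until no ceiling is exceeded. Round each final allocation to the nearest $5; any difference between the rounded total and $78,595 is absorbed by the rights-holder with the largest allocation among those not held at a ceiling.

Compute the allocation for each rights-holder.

Profit-interest units total: 59.
Pro-rata shares before constraints: Nwosu 23,978.14; Kowalski 14,653.31; Delacroix 6,660.59; Dube 25,310.25; Lindqvist 5,328.47; Okafor 2,664.24.
Held at cap: Delacroix ($5,400); residual $73,195 reallocated over remaining profit-interest units 54.
Remaining shares: Nwosu 24,398.33 → $24,400; Kowalski 14,910.09 → $14,910; Dube 25,753.80 → $25,755; Lindqvist 5,421.85 → $5,420; Okafor 2,710.93 → $2,710.

Nwosu: $24,400; Kowalski: $14,910; Delacroix: $5,400; Dube: $25,755; Lindqvist: $5,420; Okafor: $2,710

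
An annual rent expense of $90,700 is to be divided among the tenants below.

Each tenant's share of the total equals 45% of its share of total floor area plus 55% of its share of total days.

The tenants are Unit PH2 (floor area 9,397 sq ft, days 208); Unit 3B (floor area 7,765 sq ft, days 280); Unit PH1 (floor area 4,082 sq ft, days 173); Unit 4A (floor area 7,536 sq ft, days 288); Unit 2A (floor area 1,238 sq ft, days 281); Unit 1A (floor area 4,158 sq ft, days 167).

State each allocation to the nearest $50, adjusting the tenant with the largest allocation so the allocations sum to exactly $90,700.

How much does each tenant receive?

Unit PH2: $18,650; Unit 3B: $19,250; Unit PH1: $11,050; Unit 4A: $19,300; Unit 2A: $11,500; Unit 1A: $10,950

Totals — floor area 34,176, days 1,397.
Blended shares (45% floor area + 55% days): Unit PH2 0.2056; Unit 3B 0.2125; Unit PH1 0.1219; Unit 4A 0.2126; Unit 2A 0.1269; Unit 1A 0.1205.
Raw shares: Unit PH2 18,649.85; Unit 3B 19,271.85; Unit PH1 11,052.56; Unit 4A 19,284.03; Unit 2A 11,512.63; Unit 1A 10,929.08.
At nearest $50: Unit PH2 $18,650; Unit 3B $19,250; Unit PH1 $11,050; Unit 4A $19,300; Unit 2A $11,500; Unit 1A $10,950. Sum = $90,700.
Sum already equals the total — no adjustment.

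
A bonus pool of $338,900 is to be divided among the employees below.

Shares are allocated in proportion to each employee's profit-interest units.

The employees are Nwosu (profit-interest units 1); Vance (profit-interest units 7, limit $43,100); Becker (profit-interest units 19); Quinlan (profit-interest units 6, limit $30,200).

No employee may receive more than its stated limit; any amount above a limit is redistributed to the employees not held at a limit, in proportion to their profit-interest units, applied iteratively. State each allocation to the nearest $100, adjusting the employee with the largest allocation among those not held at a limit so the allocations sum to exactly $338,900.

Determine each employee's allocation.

Profit-interest units total: 33.
Pro-rata shares before constraints: Nwosu 10,269.70; Vance 71,887.88; Becker 195,124.24; Quinlan 61,618.18.
Cap binds for Vance ($43,100), Quinlan ($30,200); balance $265,600 reallocated over remaining profit-interest units 20.
Remaining shares: Nwosu 13,280.00 → $13,300; Becker 252,320.00 → $252,300.

Nwosu: $13,300 | Vance: $43,100 | Becker: $252,300 | Quinlan: $30,200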